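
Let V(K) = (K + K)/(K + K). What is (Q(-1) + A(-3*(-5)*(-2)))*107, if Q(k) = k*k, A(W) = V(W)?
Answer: 214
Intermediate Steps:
V(K) = 1 (V(K) = (2*K)/((2*K)) = (2*K)*(1/(2*K)) = 1)
A(W) = 1
Q(k) = k²
(Q(-1) + A(-3*(-5)*(-2)))*107 = ((-1)² + 1)*107 = (1 + 1)*107 = 2*107 = 214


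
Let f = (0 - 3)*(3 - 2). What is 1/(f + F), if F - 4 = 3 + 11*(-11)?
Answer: -1/117 ≈ -0.0085470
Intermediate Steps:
F = -114 (F = 4 + (3 + 11*(-11)) = 4 + (3 - 121) = 4 - 118 = -114)
f = -3 (f = -3*1 = -3)
1/(f + F) = 1/(-3 - 114) = 1/(-117) = -1/117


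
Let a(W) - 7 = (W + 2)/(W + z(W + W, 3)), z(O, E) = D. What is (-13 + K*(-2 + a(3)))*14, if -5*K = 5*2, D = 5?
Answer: -679/2 ≈ -339.50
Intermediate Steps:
z(O, E) = 5
K = -2 ≈ -2.0000
a(W) = 7 + (2 + W)/(5 + W) (a(W) = 7 + (W + 2)/(W + 5) = 7 + (2 + W)/(5 + W))
(-13 + K*(-2 + a(3)))*14 = (-13 - 2*(-2 + (37 + 8*3)/(5 + 3)))*14 = (-13 - 2*(-2 + (37 + 24)/8))*14 = (-13 - 2*(-2 + (⅛)*61))*14 = (-13 - 2*(-2 + 61/8))*14 = (-13 - 2*45/8)*14 = (-13 - 45/4)*14 = -97/4*14 = -679/2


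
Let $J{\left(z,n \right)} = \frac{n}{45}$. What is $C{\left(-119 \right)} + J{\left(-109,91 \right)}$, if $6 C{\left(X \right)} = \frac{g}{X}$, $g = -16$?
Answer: $\frac{10949}{5355} \approx 2.0446$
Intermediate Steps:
$J{\left(z,n \right)} = \frac{n}{45}$ ($J{\left(z,n \right)} = n \frac{1}{45} = \frac{n}{45}$)
$C{\left(X \right)} = - \frac{8}{3 X}$ ($C{\left(X \right)} = \frac{\left(-16\right) \frac{1}{X}}{6} = - \frac{8}{3 X}$)
$C{\left(-119 \right)} + J{\left(-109,91 \right)} = - \frac{8}{3 \left(-119\right)} + \frac{1}{45} \cdot 91 = \left(- \frac{8}{3}\right) \left(- \frac{1}{119}\right) + \frac{91}{45} = \frac{8}{357} + \frac{91}{45} = \frac{10949}{5355}$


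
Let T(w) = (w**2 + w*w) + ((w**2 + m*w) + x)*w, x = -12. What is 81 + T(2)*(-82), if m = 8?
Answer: -1887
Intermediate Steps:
T(w) = 2*w**2 + w*(-12 + w**2 + 8*w) (T(w) = (w**2 + w*w) + ((w**2 + 8*w) - 12)*w = (w**2 + w**2) + (-12 + w**2 + 8*w)*w = 2*w**2 + w*(-12 + w**2 + 8*w))
81 + T(2)*(-82) = 81 + (2*(-12 + 2**2 + 10*2))*(-82) = 81 + (2*(-12 + 4 + 20))*(-82) = 81 + (2*12)*(-82) = 81 + 24*(-82) = 81 - 1968 = -1887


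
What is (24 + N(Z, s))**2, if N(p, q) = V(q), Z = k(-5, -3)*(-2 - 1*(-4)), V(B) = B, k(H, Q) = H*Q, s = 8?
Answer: 1024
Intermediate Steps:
Z = 30 (Z = (-5*(-3))*(-2 - 1*(-4)) = 15*(-2 + 4) = 15*2 = 30)
N(p, q) = q
(24 + N(Z, s))**2 = (24 + 8)**2 = 32**2 = 1024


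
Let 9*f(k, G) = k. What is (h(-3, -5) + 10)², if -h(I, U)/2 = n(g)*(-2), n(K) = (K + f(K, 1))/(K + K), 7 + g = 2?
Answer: 12100/81 ≈ 149.38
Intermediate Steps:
f(k, G) = k/9
g = -5 (g = -7 + 2 = -5)
n(K) = 5/9 (n(K) = (K + K/9)/(K + K) = (10*K/9)/((2*K)) = (10*K/9)*(1/(2*K)) = 5/9)
h(I, U) = 20/9 (h(I, U) = -10*(-2)/9 = -2*(-10/9) = 20/9)
(h(-3, -5) + 10)² = (20/9 + 10)² = (110/9)² = 12100/81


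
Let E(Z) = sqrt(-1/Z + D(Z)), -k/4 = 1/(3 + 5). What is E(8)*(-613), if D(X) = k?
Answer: -613*I*sqrt(10)/4 ≈ -484.62*I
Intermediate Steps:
k = -1/2 (k = -4/(3 + 5) = -4/8 = -4*1/8 = -1/2 ≈ -0.50000)
D(X) = -1/2
E(Z) = sqrt(-1/2 - 1/Z) (E(Z) = sqrt(-1/Z - 1/2) = sqrt(-1/2 - 1/Z))
E(8)*(-613) = (sqrt(2)*sqrt((-2 - 1*8)/8)/2)*(-613) = (sqrt(2)*sqrt((-2 - 8)/8)/2)*(-613) = (sqrt(2)*sqrt((1/8)*(-10))/2)*(-613) = (sqrt(2)*sqrt(-5/4)/2)*(-613) = (sqrt(2)*(I*sqrt(5)/2)/2)*(-613) = (I*sqrt(10)/4)*(-613) = -613*I*sqrt(10)/4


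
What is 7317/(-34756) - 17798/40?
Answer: -19339999/43445 ≈ -445.16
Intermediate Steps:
7317/(-34756) - 17798/40 = 7317*(-1/34756) - 17798*1/40 = -7317/34756 - 8899/20 = -19339999/43445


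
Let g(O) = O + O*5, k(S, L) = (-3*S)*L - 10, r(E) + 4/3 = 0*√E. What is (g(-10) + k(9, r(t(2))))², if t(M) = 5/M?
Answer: 1156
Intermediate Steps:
r(E) = -4/3 (r(E) = -4/3 + 0*√E = -4/3 + 0 = -4/3)
k(S, L) = -10 - 3*L*S (k(S, L) = -3*L*S - 10 = -10 - 3*L*S)
g(O) = 6*O (g(O) = O + 5*O = 6*O)
(g(-10) + k(9, r(t(2))))² = (6*(-10) + (-10 - 3*(-4/3)*9))² = (-60 + (-10 + 36))² = (-60 + 26)² = (-34)² = 1156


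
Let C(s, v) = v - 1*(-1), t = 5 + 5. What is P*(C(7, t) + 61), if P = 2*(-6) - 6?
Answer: -1296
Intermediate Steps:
t = 10
C(s, v) = 1 + v (C(s, v) = v + 1 = 1 + v)
P = -18 (P = -12 - 6 = -18)
P*(C(7, t) + 61) = -18*((1 + 10) + 61) = -18*(11 + 61) = -18*72 = -1296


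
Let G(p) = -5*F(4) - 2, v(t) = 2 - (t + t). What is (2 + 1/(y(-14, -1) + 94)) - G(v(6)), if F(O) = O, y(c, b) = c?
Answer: 1921/80 ≈ 24.013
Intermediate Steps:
v(t) = 2 - 2*t
G(p) = -22 (G(p) = -5*4 - 2 = -20 - 2 = -22)
(2 + 1/(y(-14, -1) + 94)) - G(v(6)) = (2 + 1/(-14 + 94)) - 1*(-22) = (2 + 1/80) + 22 = 161/80 + 22 = 1921/80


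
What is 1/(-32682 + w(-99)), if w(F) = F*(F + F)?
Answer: -1/13080 ≈ -7.6453e-5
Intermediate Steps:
w(F) = 2*F**2 (w(F) = F*(2*F) = 2*F**2)
1/(-32682 + w(-99)) = 1/(-32682 + 2*(-99)**2) = 1/(-32682 + 2*9801) = 1/(-32682 + 19602) = 1/(-13080) = -1/13080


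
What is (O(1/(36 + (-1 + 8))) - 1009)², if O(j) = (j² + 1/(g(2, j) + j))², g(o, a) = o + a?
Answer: 713271131188021081982849841/700935947322803163136 ≈ 1.0176e+6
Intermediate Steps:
g(o, a) = a + o
O(j) = (j² + 1/(2 + 2*j))² (O(j) = (j² + 1/((j + 2) + j))² = (j² + 1/((2 + j) + j))² = (j² + 1/(2 + 2*j))²)
(O(1/(36 + (-1 + 8))) - 1009)² = ((1 + (1/(36 + (-1 + 8)))³ + (1/(36 + (-1 + 8)))²*(2 + 1/(36 + (-1 + 8))))²/(4*(1 + 1/(36 + (-1 + 8)))²) - 1009)² = ((1 + (1/(36 + 7))³ + (1/(36 + 7))²*(2 + 1/(36 + 7)))²/(4*(1 + 1/(36 + 7))²) - 1009)² = ((1 + (1/43)³ + (1/43)²*(2 + 1/43))²/(4*(1 + 1/43)²) - 1009)² = ((1 + 1/79507 + (1/1849)*(87/43))²/(4*(44/43)²) - 1009)² = ((¼)*(1849/1936)*(1 + 1/79507 + 87/79507)² - 1009)² = ((¼)*(1849/1936)*(79595/79507)² - 1009)² = ((¼)*(1849/1936)*(6335364025/6321363049) - 1009)² = (6335364025/26475194944 - 1009)² = (-26707136334471/26475194944)² = 713271131188021081982849841/700935947322803163136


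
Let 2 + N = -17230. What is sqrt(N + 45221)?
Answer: sqrt(27989) ≈ 167.30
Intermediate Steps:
N = -17232 (N = -2 - 17230 = -17232)
sqrt(N + 45221) = sqrt(-17232 + 45221) = sqrt(27989)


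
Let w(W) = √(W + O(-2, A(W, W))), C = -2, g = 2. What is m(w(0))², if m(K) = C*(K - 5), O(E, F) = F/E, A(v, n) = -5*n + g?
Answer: 96 - 40*I ≈ 96.0 - 40.0*I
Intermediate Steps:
A(v, n) = 2 - 5*n (A(v, n) = -5*n + 2 = 2 - 5*n)
w(W) = √(-1 + 7*W/2) (w(W) = √(W + (2 - 5*W)/(-2)) = √(W + (2 - 5*W)*(-½)) = √(W + (-1 + 5*W/2)) = √(-1 + 7*W/2))
m(K) = 10 - 2*K (m(K) = -2*(K - 5) = -2*(-5 + K) = 10 - 2*K)
m(w(0))² = (10 - √(-4 + 14*0))² = (10 - √(-4 + 0))² = (10 - √(-4))² = (10 - 2*I)²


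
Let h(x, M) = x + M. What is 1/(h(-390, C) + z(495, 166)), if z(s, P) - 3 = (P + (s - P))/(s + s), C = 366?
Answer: -2/41 ≈ -0.048781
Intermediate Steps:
z(s, P) = 7/2 (z(s, P) = 3 + (P + (s - P))/(s + s) = 3 + s/((2*s)) = 3 + s*(1/(2*s)) = 3 + ½ = 7/2)
h(x, M) = M + x
1/(h(-390, C) + z(495, 166)) = 1/((366 - 390) + 7/2) = 1/(-24 + 7/2) = 1/(-41/2) = -2/41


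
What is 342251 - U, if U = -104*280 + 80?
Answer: 371291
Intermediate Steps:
U = -29040 (U = -29120 + 80 = -29040)
342251 - U = 342251 - 1*(-29040) = 342251 + 29040 = 371291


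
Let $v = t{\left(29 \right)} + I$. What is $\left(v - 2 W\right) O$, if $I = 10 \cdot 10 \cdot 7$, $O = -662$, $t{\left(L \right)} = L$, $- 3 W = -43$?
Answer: $- \frac{1390862}{3} \approx -4.6362 \cdot 10^{5}$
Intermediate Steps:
$W = \frac{43}{3}$ ($W = \left(- \frac{1}{3}\right) \left(-43\right) = \frac{43}{3} \approx 14.333$)
$I = 700$ ($I = 100 \cdot 7 = 700$)
$v = 729$ ($v = 29 + 700 = 729$)
$\left(v - 2 W\right) O = \left(729 - \frac{86}{3}\right) \left(-662\right) = \frac{2101}{3} \left(-662\right) = - \frac{1390862}{3}$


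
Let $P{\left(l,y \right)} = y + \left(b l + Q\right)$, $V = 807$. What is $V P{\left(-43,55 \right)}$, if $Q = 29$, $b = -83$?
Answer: $2947971$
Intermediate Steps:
$P{\left(l,y \right)} = 29 + y - 83 l$ ($P{\left(l,y \right)} = y - \left(-29 + 83 l\right) = 29 + y - 83 l$)
$V P{\left(-43,55 \right)} = 807 \left(29 + 55 - -3569\right) = 807 \left(29 + 55 + 3569\right) = 807 \cdot 3653 = 2947971$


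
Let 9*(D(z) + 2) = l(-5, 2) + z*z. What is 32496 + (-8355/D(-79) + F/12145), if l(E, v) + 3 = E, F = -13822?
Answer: 490367423159/15096235 ≈ 32483.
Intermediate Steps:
l(E, v) = -3 + E
D(z) = -26/9 + z²/9 (D(z) = -2 + ((-3 - 5) + z*z)/9 = -2 + (-8 + z²)/9 = -2 + (-8/9 + z²/9) = -26/9 + z²/9)
32496 + (-8355/D(-79) + F/12145) = 32496 + (-8355/(-26/9 + (⅑)*(-79)²) - 13822/12145) = 32496 + (-8355/(-26/9 + (⅑)*6241) - 13822*1/12145) = 32496 + (-8355/(-26/9 + 6241/9) - 13822/12145) = 32496 + (-8355/6215/9 - 13822/12145) = 32496 + (-8355*9/6215 - 13822/12145) = 32496 + (-15039/1243 - 13822/12145) = 32496 - 199829401/15096235 = 490367423159/15096235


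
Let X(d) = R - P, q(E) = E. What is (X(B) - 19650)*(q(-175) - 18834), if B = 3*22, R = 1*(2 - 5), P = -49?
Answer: 372652436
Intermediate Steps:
R = -3 (R = 1*(-3) = -3)
B = 66
X(d) = 46 (X(d) = -3 - 1*(-49) = -3 + 49 = 46)
(X(B) - 19650)*(q(-175) - 18834) = (46 - 19650)*(-175 - 18834) = -19604*(-19009) = 372652436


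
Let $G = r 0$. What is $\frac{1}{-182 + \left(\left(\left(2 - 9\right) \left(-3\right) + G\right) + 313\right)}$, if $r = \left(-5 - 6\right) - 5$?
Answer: $\frac{1}{152} \approx 0.0065789$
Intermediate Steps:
$r = -16$ ($r = -11 - 5 = -16$)
$G = 0$ ($G = \left(-16\right) 0 = 0$)
$\frac{1}{-182 + \left(\left(\left(2 - 9\right) \left(-3\right) + G\right) + 313\right)} = \frac{1}{-182 + \left(\left(\left(2 - 9\right) \left(-3\right) + 0\right) + 313\right)} = \frac{1}{-182 + \left(\left(\left(-7\right) \left(-3\right) + 0\right) + 313\right)} = \frac{1}{-182 + \left(\left(21 + 0\right) + 313\right)} = \frac{1}{-182 + \left(21 + 313\right)} = \frac{1}{-182 + 334} = \frac{1}{152}$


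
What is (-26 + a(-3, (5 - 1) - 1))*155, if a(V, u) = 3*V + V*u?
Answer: -6820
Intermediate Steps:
(-26 + a(-3, (5 - 1) - 1))*155 = (-26 - 3*(3 + ((5 - 1) - 1)))*155 = (-26 - 3*(3 + (4 - 1)))*155 = (-26 - 3*(3 + 3))*155 = (-26 - 3*6)*155 = (-26 - 18)*155 = -44*155 = -6820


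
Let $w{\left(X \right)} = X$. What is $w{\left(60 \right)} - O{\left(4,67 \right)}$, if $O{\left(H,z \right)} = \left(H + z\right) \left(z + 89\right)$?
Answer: $-11016$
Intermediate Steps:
$O{\left(H,z \right)} = \left(89 + z\right) \left(H + z\right)$ ($O{\left(H,z \right)} = \left(H + z\right) \left(89 + z\right) = \left(89 + z\right) \left(H + z\right)$)
$w{\left(60 \right)} - O{\left(4,67 \right)} = 60 - \left(67^{2} + 89 \cdot 4 + 89 \cdot 67 + 4 \cdot 67\right) = 60 - \left(4489 + 356 + 5963 + 268\right) = 60 - 11076 = -11016$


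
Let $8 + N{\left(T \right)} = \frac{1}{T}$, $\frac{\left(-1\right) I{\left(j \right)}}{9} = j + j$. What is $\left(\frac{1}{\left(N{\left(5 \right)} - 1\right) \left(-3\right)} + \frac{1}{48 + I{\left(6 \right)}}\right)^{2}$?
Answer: $\frac{49}{108900} \approx 0.00044995$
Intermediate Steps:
$I{\left(j \right)} = - 18 j$ ($I{\left(j \right)} = - 9 \left(j + j\right) = - 9 \cdot 2 j = - 18 j$)
$N{\left(T \right)} = -8 + \frac{1}{T}$
$\left(\frac{1}{\left(N{\left(5 \right)} - 1\right) \left(-3\right)} + \frac{1}{48 + I{\left(6 \right)}}\right)^{2} = \left(\frac{1}{\left(\left(-8 + \frac{1}{5}\right) - 1\right) \left(-3\right)} + \frac{1}{48 - 108}\right)^{2} = \left(\frac{1}{\left(- \frac{39}{5} - 1\right) \left(-3\right)} + \frac{1}{-60}\right)^{2} = \left(\frac{1}{\left(- \frac{44}{5}\right) \left(-3\right)} - \frac{1}{60}\right)^{2} = \left(\frac{1}{\frac{132}{5}} - \frac{1}{60}\right)^{2} = \left(\frac{5}{132} - \frac{1}{60}\right)^{2} = \left(\frac{7}{330}\right)^{2} = \frac{49}{108900}$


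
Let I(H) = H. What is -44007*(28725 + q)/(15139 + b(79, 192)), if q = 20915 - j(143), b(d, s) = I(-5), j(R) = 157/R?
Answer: -6646333203/46046 ≈ -1.4434e+5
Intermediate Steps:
b(d, s) = -5
q = 2990688/143 (q = 20915 - 157/143 = 2990688/143 ≈ 20914.)
-44007*(28725 + q)/(15139 + b(79, 192)) = -44007*(28725 + 2990688/143)/(15139 - 5) = -44007/(15134/(7098363/143)) = -44007/(15134*(143/7098363)) = -44007/46046/151029 = -44007*151029/46046 = -6646333203/46046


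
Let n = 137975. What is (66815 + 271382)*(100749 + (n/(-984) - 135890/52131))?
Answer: 581787367642922789/17098968 ≈ 3.4025e+10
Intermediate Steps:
(66815 + 271382)*(100749 + (n/(-984) - 135890/52131)) = (66815 + 271382)*(100749 + (137975/(-984) - 135890/52131)) = 338197*(100749 + (137975*(-1/984) - 135890*1/52131)) = 338197*(100749 + (-137975/984 - 135890/52131)) = 338197*(100749 - 2442163495/17098968) = 338197*(1720261763537/17098968) = 581787367642922789/17098968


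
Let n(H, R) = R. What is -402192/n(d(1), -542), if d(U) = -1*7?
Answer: 201096/271 ≈ 742.05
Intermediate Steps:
d(U) = -7
-402192/n(d(1), -542) = -402192/(-542) = -402192*(-1/542) = 201096/271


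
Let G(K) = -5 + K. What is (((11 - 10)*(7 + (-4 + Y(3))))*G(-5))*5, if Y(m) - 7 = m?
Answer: -650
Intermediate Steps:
Y(m) = 7 + m
(((11 - 10)*(7 + (-4 + Y(3))))*G(-5))*5 = (((11 - 10)*(7 + (-4 + (7 + 3))))*(-5 - 5))*5 = ((1*(7 + (-4 + 10)))*(-10))*5 = ((1*(7 + 6))*(-10))*5 = ((1*13)*(-10))*5 = (13*(-10))*5 = -130*5 = -650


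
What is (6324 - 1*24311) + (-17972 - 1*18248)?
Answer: -54207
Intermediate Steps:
(6324 - 1*24311) + (-17972 - 1*18248) = (6324 - 24311) + (-17972 - 18248) = -17987 - 36220 = -54207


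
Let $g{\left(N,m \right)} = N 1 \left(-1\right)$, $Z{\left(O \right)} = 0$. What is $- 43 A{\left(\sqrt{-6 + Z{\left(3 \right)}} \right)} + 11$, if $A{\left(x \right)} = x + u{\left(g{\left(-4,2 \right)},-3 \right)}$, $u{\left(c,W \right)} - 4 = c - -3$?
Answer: $-462 - 43 i \sqrt{6} \approx -462.0 - 105.33 i$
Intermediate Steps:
$g{\left(N,m \right)} = - N$ ($g{\left(N,m \right)} = N \left(-1\right) = - N$)
$u{\left(c,W \right)} = 7 + c$ ($u{\left(c,W \right)} = 4 + \left(c - -3\right) = 4 + \left(c + 3\right) = 4 + \left(3 + c\right) = 7 + c$)
$A{\left(x \right)} = 11 + x$ ($A{\left(x \right)} = x + \left(7 - -4\right) = x + \left(7 + 4\right) = x + 11 = 11 + x$)
$- 43 A{\left(\sqrt{-6 + Z{\left(3 \right)}} \right)} + 11 = - 43 \left(11 + \sqrt{-6 + 0}\right) + 11 = - 43 \left(11 + \sqrt{-6}\right) + 11 = - 43 \left(11 + i \sqrt{6}\right) + 11 = \left(-473 - 43 i \sqrt{6}\right) + 11 = -462 - 43 i \sqrt{6}$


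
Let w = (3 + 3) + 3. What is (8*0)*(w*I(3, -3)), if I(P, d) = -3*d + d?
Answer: 0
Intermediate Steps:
w = 9 (w = 6 + 3 = 9)
I(P, d) = -2*d
(8*0)*(w*I(3, -3)) = (8*0)*(9*(-2*(-3))) = 0*(9*6) = 0*54 = 0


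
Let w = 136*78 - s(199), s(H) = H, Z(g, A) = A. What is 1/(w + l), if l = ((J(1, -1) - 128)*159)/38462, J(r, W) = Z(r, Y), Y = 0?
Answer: 19231/200165303 ≈ 9.6076e-5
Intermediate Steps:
J(r, W) = 0
w = 10409 (w = 136*78 - 1*199 = 10608 - 199 = 10409)
l = -10176/19231 (l = ((0 - 128)*159)/38462 = -128*159*(1/38462) = -20352*1/38462 = -10176/19231 ≈ -0.52915)
1/(w + l) = 1/(10409 - 10176/19231) = 1/(200165303/19231) = 19231/200165303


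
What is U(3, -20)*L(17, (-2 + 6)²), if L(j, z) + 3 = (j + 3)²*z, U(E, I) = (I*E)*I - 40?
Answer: 7420520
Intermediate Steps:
U(E, I) = -40 + E*I² (U(E, I) = (E*I)*I - 40 = E*I² - 40 = -40 + E*I²)
L(j, z) = -3 + z*(3 + j)² (L(j, z) = -3 + (j + 3)²*z = -3 + (3 + j)²*z = -3 + z*(3 + j)²)
U(3, -20)*L(17, (-2 + 6)²) = (-40 + 3*(-20)²)*(-3 + (-2 + 6)²*(3 + 17)²) = (-40 + 3*400)*(-3 + 4²*20²) = (-40 + 1200)*(-3 + 16*400) = 1160*(-3 + 6400) = 1160*6397 = 7420520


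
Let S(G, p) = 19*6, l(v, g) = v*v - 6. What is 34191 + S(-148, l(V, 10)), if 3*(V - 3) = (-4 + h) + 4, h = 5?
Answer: 34305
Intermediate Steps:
V = 14/3 (V = 3 + ((-4 + 5) + 4)/3 = 3 + (1 + 4)/3 = 3 + (1/3)*5 = 3 + 5/3 = 14/3 ≈ 4.6667)
l(v, g) = -6 + v**2 (l(v, g) = v**2 - 6 = -6 + v**2)
S(G, p) = 114
34191 + S(-148, l(V, 10)) = 34191 + 114 = 34305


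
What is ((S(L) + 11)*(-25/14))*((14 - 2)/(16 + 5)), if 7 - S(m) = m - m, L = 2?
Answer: -900/49 ≈ -18.367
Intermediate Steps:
S(m) = 7 (S(m) = 7 - (m - m) = 7 - 1*0 = 7 + 0 = 7)
((S(L) + 11)*(-25/14))*((14 - 2)/(16 + 5)) = ((7 + 11)*(-25/14))*((14 - 2)/(16 + 5)) = (18*(-25*1/14))*(12/21) = (18*(-25/14))*(12*(1/21)) = -225/7*4/7 = -900/49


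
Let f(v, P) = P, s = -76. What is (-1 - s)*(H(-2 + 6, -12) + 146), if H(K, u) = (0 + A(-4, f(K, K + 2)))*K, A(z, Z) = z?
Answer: 9750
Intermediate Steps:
H(K, u) = -4*K (H(K, u) = (0 - 4)*K = -4*K)
(-1 - s)*(H(-2 + 6, -12) + 146) = (-1 - 1*(-76))*(-4*(-2 + 6) + 146) = (-1 + 76)*(-4*4 + 146) = 75*(-16 + 146) = 75*130 = 9750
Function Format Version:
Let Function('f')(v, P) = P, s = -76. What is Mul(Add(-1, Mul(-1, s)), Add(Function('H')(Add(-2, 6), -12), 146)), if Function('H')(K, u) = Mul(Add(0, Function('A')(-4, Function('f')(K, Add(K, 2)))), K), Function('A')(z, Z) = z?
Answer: 9750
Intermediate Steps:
Function('H')(K, u) = Mul(-4, K) (Function('H')(K, u) = Mul(Add(0, -4), K) = Mul(-4, K))
Mul(Add(-1, Mul(-1, s)), Add(Function('H')(Add(-2, 6), -12), 146)) = Mul(Add(-1, Mul(-1, -76)), Add(Mul(-4, Add(-2, 6)), 146)) = Mul(Add(-1, 76), Add(Mul(-4, 4), 146)) = Mul(75, Add(-16, 146)) = Mul(75, 130) = 9750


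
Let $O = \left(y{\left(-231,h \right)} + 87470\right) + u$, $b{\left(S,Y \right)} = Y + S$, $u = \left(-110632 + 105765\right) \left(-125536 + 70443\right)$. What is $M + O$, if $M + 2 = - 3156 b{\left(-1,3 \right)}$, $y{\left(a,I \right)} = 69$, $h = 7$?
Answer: $268218856$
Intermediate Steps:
$u = 268137631$ ($u = \left(-4867\right) \left(-55093\right) = 268137631$)
$b{\left(S,Y \right)} = S + Y$
$O = 268225170$ ($O = \left(69 + 87470\right) + 268137631 = 87539 + 268137631 = 268225170$)
$M = -6314$ ($M = -2 - 3156 \left(-1 + 3\right) = -2 - 6312 = -6314$)
$M + O = -6314 + 268225170 = 268218856$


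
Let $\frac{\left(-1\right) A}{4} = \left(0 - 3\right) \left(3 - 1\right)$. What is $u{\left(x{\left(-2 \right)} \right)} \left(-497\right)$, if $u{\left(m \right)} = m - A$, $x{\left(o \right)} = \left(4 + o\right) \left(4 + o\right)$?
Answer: $9940$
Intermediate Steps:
$A = 24$ ($A = - 4 \left(0 - 3\right) \left(3 - 1\right) = - 4 \left(\left(-3\right) 2\right) = \left(-4\right) \left(-6\right) = 24$)
$x{\left(o \right)} = \left(4 + o\right)^{2}$
$u{\left(m \right)} = -24 + m$ ($u{\left(m \right)} = m - 24 = -24 + m$)
$u{\left(x{\left(-2 \right)} \right)} \left(-497\right) = \left(-24 + \left(4 - 2\right)^{2}\right) \left(-497\right) = \left(-24 + 2^{2}\right) \left(-497\right) = \left(-24 + 4\right) \left(-497\right) = \left(-20\right) \left(-497\right) = 9940$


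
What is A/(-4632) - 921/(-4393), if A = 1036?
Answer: -71269/5087094 ≈ -0.014010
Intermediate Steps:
A/(-4632) - 921/(-4393) = 1036/(-4632) - 921/(-4393) = 1036*(-1/4632) - 921*(-1/4393) = -259/1158 + 921/4393 = -71269/5087094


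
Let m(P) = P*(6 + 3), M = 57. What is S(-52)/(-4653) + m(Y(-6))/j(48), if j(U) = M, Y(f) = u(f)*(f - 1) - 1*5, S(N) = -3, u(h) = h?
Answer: 172180/29469 ≈ 5.8428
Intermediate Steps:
Y(f) = -5 + f*(-1 + f) (Y(f) = f*(f - 1) - 1*5 = f*(-1 + f) - 5 = -5 + f*(-1 + f))
j(U) = 57
m(P) = 9*P (m(P) = P*9 = 9*P)
S(-52)/(-4653) + m(Y(-6))/j(48) = -3/(-4653) + (9*(-5 + (-6)² - 1*(-6)))/57 = -3*(-1/4653) + (9*(-5 + 36 + 6))*(1/57) = 1/1551 + (9*37)*(1/57) = 1/1551 + 333*(1/57) = 1/1551 + 111/19 = 172180/29469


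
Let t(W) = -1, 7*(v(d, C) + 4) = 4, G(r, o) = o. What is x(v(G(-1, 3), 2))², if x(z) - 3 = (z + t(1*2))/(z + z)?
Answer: 30625/2304 ≈ 13.292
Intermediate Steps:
v(d, C) = -24/7 (v(d, C) = -4 + (⅐)*4 = -4 + 4/7 = -24/7)
x(z) = 3 + (-1 + z)/(2*z) (x(z) = 3 + (z - 1)/(z + z) = 3 + (-1 + z)/((2*z)) = 3 + (-1 + z)*(1/(2*z)) = 3 + (-1 + z)/(2*z))
x(v(G(-1, 3), 2))² = ((-1 + 7*(-24/7))/(2*(-24/7)))² = ((½)*(-7/24)*(-1 - 24))² = ((½)*(-7/24)*(-25))² = (175/48)² = 30625/2304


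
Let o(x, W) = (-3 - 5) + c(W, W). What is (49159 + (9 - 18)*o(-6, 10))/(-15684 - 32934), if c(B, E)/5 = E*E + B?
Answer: -44281/48618 ≈ -0.91079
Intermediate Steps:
c(B, E) = 5*B + 5*E² (c(B, E) = 5*(E*E + B) = 5*(E² + B) = 5*(B + E²) = 5*B + 5*E²)
o(x, W) = -8 + 5*W + 5*W² (o(x, W) = (-3 - 5) + (5*W + 5*W²) = -8 + (5*W + 5*W²) = -8 + 5*W + 5*W²)
(49159 + (9 - 18)*o(-6, 10))/(-15684 - 32934) = (49159 + (9 - 18)*(-8 + 5*10 + 5*10²))/(-15684 - 32934) = (49159 - 9*(-8 + 50 + 5*100))/(-48618) = (49159 - 9*(-8 + 50 + 500))*(-1/48618) = (49159 - 9*542)*(-1/48618) = (49159 - 4878)*(-1/48618) = 44281*(-1/48618) = -44281/48618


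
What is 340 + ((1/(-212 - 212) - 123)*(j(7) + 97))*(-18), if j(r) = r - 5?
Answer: 46540403/212 ≈ 2.1953e+5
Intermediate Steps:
j(r) = -5 + r
340 + ((1/(-212 - 212) - 123)*(j(7) + 97))*(-18) = 340 + ((1/(-212 - 212) - 123)*((-5 + 7) + 97))*(-18) = 340 + ((1/(-424) - 123)*(2 + 97))*(-18) = 340 + ((-1/424 - 123)*99)*(-18) = 340 - 52153/424*99*(-18) = 340 - 5163147/424*(-18) = 340 + 46468323/212 = 46540403/212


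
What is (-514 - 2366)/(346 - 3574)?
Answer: 240/269 ≈ 0.89219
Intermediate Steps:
(-514 - 2366)/(346 - 3574) = -2880/(-3228) = -2880*(-1/3228) = 240/269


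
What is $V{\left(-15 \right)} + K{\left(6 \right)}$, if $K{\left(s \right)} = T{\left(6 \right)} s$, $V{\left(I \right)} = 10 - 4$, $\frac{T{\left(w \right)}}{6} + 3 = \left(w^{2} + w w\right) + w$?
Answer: $2706$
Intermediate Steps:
$T{\left(w \right)} = -18 + 6 w + 12 w^{2}$ ($T{\left(w \right)} = -18 + 6 \left(\left(w^{2} + w w\right) + w\right) = -18 + 6 \left(\left(w^{2} + w^{2}\right) + w\right) = -18 + 6 \left(2 w^{2} + w\right) = -18 + 6 \left(w + 2 w^{2}\right) = -18 + \left(6 w + 12 w^{2}\right) = -18 + 6 w + 12 w^{2}$)
$V{\left(I \right)} = 6$
$K{\left(s \right)} = 450 s$ ($K{\left(s \right)} = \left(-18 + 6 \cdot 6 + 12 \cdot 6^{2}\right) s = \left(-18 + 36 + 12 \cdot 36\right) s = \left(-18 + 36 + 432\right) s = 450 s$)
$V{\left(-15 \right)} + K{\left(6 \right)} = 6 + 450 \cdot 6 = 6 + 2700 = 2706$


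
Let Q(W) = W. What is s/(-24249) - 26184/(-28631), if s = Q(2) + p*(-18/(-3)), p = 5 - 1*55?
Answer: 643467854/694273119 ≈ 0.92682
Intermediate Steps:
p = -50 (p = 5 - 55 = -50)
s = -298 (s = 2 - (-900)/(-3) = 2 - (-900)*(-1)/3 = 2 - 50*6 = 2 - 300 = -298)
s/(-24249) - 26184/(-28631) = -298/(-24249) - 26184/(-28631) = -298*(-1/24249) - 26184*(-1/28631) = 298/24249 + 26184/28631 = 643467854/694273119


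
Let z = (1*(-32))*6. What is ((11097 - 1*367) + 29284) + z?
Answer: 39822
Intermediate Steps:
z = -192 (z = -32*6 = -192)
((11097 - 1*367) + 29284) + z = ((11097 - 1*367) + 29284) - 192 = ((11097 - 367) + 29284) - 192 = (10730 + 29284) - 192 = 40014 - 192 = 39822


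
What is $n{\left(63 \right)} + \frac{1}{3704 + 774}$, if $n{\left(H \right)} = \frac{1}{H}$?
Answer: $\frac{4541}{282114} \approx 0.016096$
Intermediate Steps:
$n{\left(63 \right)} + \frac{1}{3704 + 774} = \frac{1}{63} + \frac{1}{3704 + 774} = \frac{1}{63} + \frac{1}{4478} = \frac{4541}{282114}$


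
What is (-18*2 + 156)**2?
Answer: 14400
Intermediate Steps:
(-18*2 + 156)**2 = (-36 + 156)**2 = 120**2 = 14400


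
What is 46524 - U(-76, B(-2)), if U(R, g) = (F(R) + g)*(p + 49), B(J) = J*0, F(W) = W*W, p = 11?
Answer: -300036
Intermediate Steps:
F(W) = W²
B(J) = 0
U(R, g) = 60*g + 60*R² (U(R, g) = (R² + g)*(11 + 49) = (g + R²)*60 = 60*g + 60*R²)
46524 - U(-76, B(-2)) = 46524 - (60*0 + 60*(-76)²) = 46524 - (0 + 60*5776) = 46524 - (0 + 346560) = 46524 - 1*346560 = 46524 - 346560 = -300036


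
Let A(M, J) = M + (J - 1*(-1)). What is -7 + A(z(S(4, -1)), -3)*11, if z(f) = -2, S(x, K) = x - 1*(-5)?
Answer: -51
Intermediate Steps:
S(x, K) = 5 + x (S(x, K) = x + 5 = 5 + x)
A(M, J) = 1 + J + M (A(M, J) = M + (J + 1) = M + (1 + J) = 1 + J + M)
-7 + A(z(S(4, -1)), -3)*11 = -7 + (1 - 3 - 2)*11 = -7 - 4*11 = -7 - 44 = -51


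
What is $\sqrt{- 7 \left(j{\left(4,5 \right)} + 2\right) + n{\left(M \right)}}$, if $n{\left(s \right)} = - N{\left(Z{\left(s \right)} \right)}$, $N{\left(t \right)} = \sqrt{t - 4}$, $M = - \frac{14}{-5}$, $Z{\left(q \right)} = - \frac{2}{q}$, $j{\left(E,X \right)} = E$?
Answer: $\frac{\sqrt{-2058 - 7 i \sqrt{231}}}{7} \approx 0.16746 - 6.4829 i$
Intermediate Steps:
$M = \frac{14}{5}$ ($M = \left(-14\right) \left(- \frac{1}{5}\right) = \frac{14}{5} \approx 2.8$)
$N{\left(t \right)} = \sqrt{-4 + t}$
$n{\left(s \right)} = - \sqrt{-4 - \frac{2}{s}}$
$\sqrt{- 7 \left(j{\left(4,5 \right)} + 2\right) + n{\left(M \right)}} = \sqrt{- 7 \left(4 + 2\right) - \sqrt{-4 - \frac{2}{\frac{14}{5}}}} = \sqrt{\left(-7\right) 6 - \sqrt{-4 - \frac{5}{7}}} = \sqrt{-42 - \sqrt{-4 - \frac{5}{7}}} = \sqrt{-42 - \sqrt{- \frac{33}{7}}} = \sqrt{-42 - \frac{i \sqrt{231}}{7}}$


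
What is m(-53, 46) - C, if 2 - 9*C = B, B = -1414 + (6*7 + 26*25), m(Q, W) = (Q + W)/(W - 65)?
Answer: -13693/171 ≈ -80.076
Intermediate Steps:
m(Q, W) = (Q + W)/(-65 + W)
B = -722 (B = -1414 + (42 + 650) = -1414 + 692 = -722)
C = 724/9 (C = 2/9 - ⅑*(-722) = 2/9 + 722/9 = 724/9 ≈ 80.444)
m(-53, 46) - C = (-53 + 46)/(-65 + 46) - 1*724/9 = -7/(-19) - 724/9 = -1/19*(-7) - 724/9 = 7/19 - 724/9 = -13693/171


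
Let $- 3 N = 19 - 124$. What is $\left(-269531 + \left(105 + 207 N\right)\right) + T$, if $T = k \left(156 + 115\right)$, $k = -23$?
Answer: $-268414$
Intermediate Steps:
$N = 35$ ($N = - \frac{19 - 124}{3} = \left(- \frac{1}{3}\right) \left(-105\right) = 35$)
$T = -6233$ ($T = - 23 \left(156 + 115\right) = \left(-23\right) 271 = -6233$)
$\left(-269531 + \left(105 + 207 N\right)\right) + T = \left(-269531 + \left(105 + 207 \cdot 35\right)\right) - 6233 = \left(-269531 + \left(105 + 7245\right)\right) - 6233 = \left(-269531 + 7350\right) - 6233 = -262181 - 6233 = -268414$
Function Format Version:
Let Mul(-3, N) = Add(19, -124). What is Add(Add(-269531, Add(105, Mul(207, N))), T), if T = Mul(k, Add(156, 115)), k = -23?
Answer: -268414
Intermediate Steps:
N = 35 (N = Mul(Rational(-1, 3), Add(19, -124)) = Mul(Rational(-1, 3), -105) = 35)
T = -6233 (T = Mul(-23, Add(156, 115)) = Mul(-23, 271) = -6233)
Add(Add(-269531, Add(105, Mul(207, N))), T) = Add(Add(-269531, Add(105, Mul(207, 35))), -6233) = Add(Add(-269531, Add(105, 7245)), -6233) = Add(Add(-269531, 7350), -6233) = Add(-262181, -6233) = -268414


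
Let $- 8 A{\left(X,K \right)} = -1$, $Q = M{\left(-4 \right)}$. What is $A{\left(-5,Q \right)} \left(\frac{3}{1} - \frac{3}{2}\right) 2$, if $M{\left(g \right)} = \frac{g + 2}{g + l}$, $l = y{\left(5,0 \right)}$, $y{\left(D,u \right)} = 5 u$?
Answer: $\frac{3}{8} \approx 0.375$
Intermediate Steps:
$l = 0$ ($l = 5 \cdot 0 = 0$)
$M{\left(g \right)} = \frac{2 + g}{g}$ ($M{\left(g \right)} = \frac{g + 2}{g + 0} = \frac{2 + g}{g}$)
$Q = \frac{1}{2}$ ($Q = \frac{2 - 4}{-4} = \left(- \frac{1}{4}\right) \left(-2\right) = \frac{1}{2} \approx 0.5$)
$A{\left(X,K \right)} = \frac{1}{8}$ ($A{\left(X,K \right)} = \left(- \frac{1}{8}\right) \left(-1\right) = \frac{1}{8}$)
$A{\left(-5,Q \right)} \left(\frac{3}{1} - \frac{3}{2}\right) 2 = \frac{\frac{3}{1} - \frac{3}{2}}{8} \cdot 2 = \frac{3 \cdot 1 - \frac{3}{2}}{8} \cdot 2 = \frac{3 - \frac{3}{2}}{8} \cdot 2 = \frac{1}{8} \cdot \frac{3}{2} \cdot 2 = \frac{3}{16} \cdot 2 = \frac{3}{8}$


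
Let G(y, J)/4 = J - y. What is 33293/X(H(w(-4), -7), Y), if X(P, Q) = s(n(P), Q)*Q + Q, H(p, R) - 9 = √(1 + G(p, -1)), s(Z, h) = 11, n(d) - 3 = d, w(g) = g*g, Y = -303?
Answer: -33293/3636 ≈ -9.1565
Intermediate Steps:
w(g) = g²
n(d) = 3 + d
G(y, J) = -4*y + 4*J (G(y, J) = 4*(J - y) = -4*y + 4*J)
H(p, R) = 9 + √(-3 - 4*p) (H(p, R) = 9 + √(1 + (-4*p + 4*(-1))) = 9 + √(1 + (-4*p - 4)) = 9 + √(1 + (-4 - 4*p)) = 9 + √(-3 - 4*p))
X(P, Q) = 12*Q (X(P, Q) = 11*Q + Q = 12*Q)
33293/X(H(w(-4), -7), Y) = 33293/((12*(-303))) = 33293/(-3636) = 33293*(-1/3636) = -33293/3636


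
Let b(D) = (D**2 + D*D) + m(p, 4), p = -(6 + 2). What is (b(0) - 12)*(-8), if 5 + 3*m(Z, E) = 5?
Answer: 96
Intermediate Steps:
p = -8 (p = -1*8 = -8)
m(Z, E) = 0 (m(Z, E) = -5/3 + (1/3)*5 = -5/3 + 5/3 = 0)
b(D) = 2*D**2 (b(D) = (D**2 + D*D) + 0 = (D**2 + D**2) + 0 = 2*D**2 + 0 = 2*D**2)
(b(0) - 12)*(-8) = (2*0**2 - 12)*(-8) = (2*0 - 12)*(-8) = (0 - 12)*(-8) = -12*(-8) = 96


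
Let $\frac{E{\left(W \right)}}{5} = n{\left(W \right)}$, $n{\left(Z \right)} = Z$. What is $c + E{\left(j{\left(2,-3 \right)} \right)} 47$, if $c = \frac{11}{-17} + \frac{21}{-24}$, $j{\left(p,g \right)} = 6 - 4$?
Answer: $\frac{63713}{136} \approx 468.48$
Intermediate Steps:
$j{\left(p,g \right)} = 2$ ($j{\left(p,g \right)} = 6 - 4 = 2$)
$E{\left(W \right)} = 5 W$
$c = - \frac{207}{136}$ ($c = 11 \left(- \frac{1}{17}\right) + 21 \left(- \frac{1}{24}\right) = - \frac{11}{17} - \frac{7}{8} = - \frac{207}{136} \approx -1.5221$)
$c + E{\left(j{\left(2,-3 \right)} \right)} 47 = - \frac{207}{136} + 5 \cdot 2 \cdot 47 = - \frac{207}{136} + 10 \cdot 47 = - \frac{207}{136} + 470 = \frac{63713}{136}$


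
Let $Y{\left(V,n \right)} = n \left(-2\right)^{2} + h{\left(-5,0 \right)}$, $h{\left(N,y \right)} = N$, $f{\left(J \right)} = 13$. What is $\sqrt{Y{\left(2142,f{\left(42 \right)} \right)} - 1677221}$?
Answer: $i \sqrt{1677174} \approx 1295.1 i$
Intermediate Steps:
$Y{\left(V,n \right)} = -5 + 4 n$ ($Y{\left(V,n \right)} = n \left(-2\right)^{2} - 5 = n 4 - 5 = 4 n - 5 = -5 + 4 n$)
$\sqrt{Y{\left(2142,f{\left(42 \right)} \right)} - 1677221} = \sqrt{\left(-5 + 4 \cdot 13\right) - 1677221} = \sqrt{\left(-5 + 52\right) - 1677221} = \sqrt{47 - 1677221} = \sqrt{-1677174} = i \sqrt{1677174}$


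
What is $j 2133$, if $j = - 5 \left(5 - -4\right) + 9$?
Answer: $-76788$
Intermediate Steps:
$j = -36$ ($j = - 5 \left(5 + 4\right) + 9 = \left(-5\right) 9 + 9 = -45 + 9 = -36$)
$j 2133 = \left(-36\right) 2133 = -76788$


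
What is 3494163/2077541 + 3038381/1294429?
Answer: 10835307019048/2689229319089 ≈ 4.0292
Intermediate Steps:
3494163/2077541 + 3038381/1294429 = 10835307019048/2689229319089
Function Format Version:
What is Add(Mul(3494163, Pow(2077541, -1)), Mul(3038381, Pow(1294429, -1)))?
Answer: Rational(10835307019048, 2689229319089) ≈ 4.0292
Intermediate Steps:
Add(Mul(3494163, Pow(2077541, -1)), Mul(3038381, Pow(1294429, -1))) = Add(Mul(3494163, Rational(1, 2077541)), Mul(3038381, Rational(1, 1294429))) = Add(Rational(3494163, 2077541), Rational(3038381, 1294429)) = Rational(10835307019048, 2689229319089)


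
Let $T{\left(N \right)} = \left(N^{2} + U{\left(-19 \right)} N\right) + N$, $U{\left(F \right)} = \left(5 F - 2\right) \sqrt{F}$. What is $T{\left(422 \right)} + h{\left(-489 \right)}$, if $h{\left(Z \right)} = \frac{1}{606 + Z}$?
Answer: $\frac{20885203}{117} - 40934 i \sqrt{19} \approx 1.7851 \cdot 10^{5} - 1.7843 \cdot 10^{5} i$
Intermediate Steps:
$U{\left(F \right)} = \sqrt{F} \left(-2 + 5 F\right)$ ($U{\left(F \right)} = \left(-2 + 5 F\right) \sqrt{F} = \sqrt{F} \left(-2 + 5 F\right)$)
$T{\left(N \right)} = N + N^{2} - 97 i N \sqrt{19}$ ($T{\left(N \right)} = \left(N^{2} + \sqrt{-19} \left(-2 + 5 \left(-19\right)\right) N\right) + N = \left(N^{2} + i \sqrt{19} \left(-2 - 95\right) N\right) + N = \left(N^{2} + i \sqrt{19} \left(-97\right) N\right) + N = \left(N^{2} + - 97 i \sqrt{19} N\right) + N = \left(N^{2} - 97 i N \sqrt{19}\right) + N = N + N^{2} - 97 i N \sqrt{19}$)
$T{\left(422 \right)} + h{\left(-489 \right)} = 422 \left(1 + 422 - 97 i \sqrt{19}\right) + \frac{1}{606 - 489} = 422 \left(423 - 97 i \sqrt{19}\right) + \frac{1}{117} = \left(178506 - 40934 i \sqrt{19}\right) + \frac{1}{117} = \frac{20885203}{117} - 40934 i \sqrt{19}$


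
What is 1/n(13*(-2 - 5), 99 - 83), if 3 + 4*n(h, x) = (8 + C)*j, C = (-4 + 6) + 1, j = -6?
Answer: -4/69 ≈ -0.057971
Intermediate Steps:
C = 3 (C = 2 + 1 = 3)
n(h, x) = -69/4 (n(h, x) = -¾ + ((8 + 3)*(-6))/4 = -¾ + (11*(-6))/4 = -¾ + (¼)*(-66) = -¾ - 33/2 = -69/4)
1/n(13*(-2 - 5), 99 - 83) = 1/(-69/4) = -4/69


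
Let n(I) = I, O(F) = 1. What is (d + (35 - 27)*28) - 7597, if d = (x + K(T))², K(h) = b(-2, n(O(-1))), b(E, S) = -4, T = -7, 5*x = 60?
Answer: -7309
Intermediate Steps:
x = 12 (x = (⅕)*60 = 12)
K(h) = -4
d = 64 (d = (12 - 4)² = 8² = 64)
(d + (35 - 27)*28) - 7597 = (64 + (35 - 27)*28) - 7597 = (64 + 8*28) - 7597 = (64 + 224) - 7597 = 288 - 7597 = -7309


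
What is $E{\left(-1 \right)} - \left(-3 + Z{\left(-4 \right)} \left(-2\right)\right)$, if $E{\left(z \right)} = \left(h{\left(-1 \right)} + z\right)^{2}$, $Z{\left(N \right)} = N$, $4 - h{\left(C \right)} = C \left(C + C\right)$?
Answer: $-4$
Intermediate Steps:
$h{\left(C \right)} = 4 - 2 C^{2}$ ($h{\left(C \right)} = 4 - C \left(C + C\right) = 4 - C 2 C = 4 - 2 C^{2}$)
$E{\left(z \right)} = \left(2 + z\right)^{2}$ ($E{\left(z \right)} = \left(\left(4 - 2 \left(-1\right)^{2}\right) + z\right)^{2} = \left(\left(4 - 2\right) + z\right)^{2} = \left(2 + z\right)^{2}$)
$E{\left(-1 \right)} - \left(-3 + Z{\left(-4 \right)} \left(-2\right)\right) = \left(2 - 1\right)^{2} - \left(-3 - -8\right) = 1^{2} - \left(-3 + 8\right) = 1 - 5 = -4$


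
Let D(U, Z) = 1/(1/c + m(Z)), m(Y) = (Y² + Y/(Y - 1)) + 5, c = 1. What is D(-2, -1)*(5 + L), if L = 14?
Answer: 38/15 ≈ 2.5333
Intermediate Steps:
m(Y) = 5 + Y² + Y/(-1 + Y) (m(Y) = (Y² + Y/(-1 + Y)) + 5 = 5 + Y² + Y/(-1 + Y))
D(U, Z) = 1/(1 + (-5 + Z³ - Z² + 6*Z)/(-1 + Z)) (D(U, Z) = 1/(1/1 + (-5 + Z³ - Z² + 6*Z)/(-1 + Z)) = 1/(1 + (-5 + Z³ - Z² + 6*Z)/(-1 + Z)))
D(-2, -1)*(5 + L) = ((-1 - 1)/(-6 + (-1)³ - 1*(-1)² + 7*(-1)))*(5 + 14) = (-2/(-6 - 1 - 1*1 - 7))*19 = (-2/(-6 - 1 - 1 - 7))*19 = (-2/(-15))*19 = -1/15*(-2)*19 = (2/15)*19 = 38/15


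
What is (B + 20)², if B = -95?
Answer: 5625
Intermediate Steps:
(B + 20)² = (-95 + 20)² = (-75)² = 5625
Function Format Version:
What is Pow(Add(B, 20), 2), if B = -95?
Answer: 5625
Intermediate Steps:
Pow(Add(B, 20), 2) = Pow(Add(-95, 20), 2) = Pow(-75, 2) = 5625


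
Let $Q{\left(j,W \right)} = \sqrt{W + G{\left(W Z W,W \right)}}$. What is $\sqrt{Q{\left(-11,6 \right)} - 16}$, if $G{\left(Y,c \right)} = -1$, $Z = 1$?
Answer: $\sqrt{-16 + \sqrt{5}} \approx 3.71 i$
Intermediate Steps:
$Q{\left(j,W \right)} = \sqrt{-1 + W}$ ($Q{\left(j,W \right)} = \sqrt{W - 1} = \sqrt{-1 + W}$)
$\sqrt{Q{\left(-11,6 \right)} - 16} = \sqrt{\sqrt{-1 + 6} - 16} = \sqrt{\sqrt{5} - 16} = \sqrt{-16 + \sqrt{5}}$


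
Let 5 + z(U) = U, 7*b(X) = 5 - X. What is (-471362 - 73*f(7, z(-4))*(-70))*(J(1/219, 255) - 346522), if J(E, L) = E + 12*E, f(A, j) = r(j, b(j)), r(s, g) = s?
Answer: 39260966368360/219 ≈ 1.7927e+11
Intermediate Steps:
b(X) = 5/7 - X/7 (b(X) = (5 - X)/7 = 5/7 - X/7)
z(U) = -5 + U
f(A, j) = j
J(E, L) = 13*E
(-471362 - 73*f(7, z(-4))*(-70))*(J(1/219, 255) - 346522) = (-471362 - 73*(-5 - 4)*(-70))*(13/219 - 346522) = (-471362 - 73*(-9)*(-70))*(13*(1/219) - 346522) = (-471362 + 657*(-70))*(13/219 - 346522) = (-471362 - 45990)*(-75888305/219) = -517352*(-75888305/219) = 39260966368360/219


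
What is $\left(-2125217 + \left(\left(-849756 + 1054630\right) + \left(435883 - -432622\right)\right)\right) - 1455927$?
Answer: $-2507765$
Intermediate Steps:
$\left(-2125217 + \left(\left(-849756 + 1054630\right) + \left(435883 - -432622\right)\right)\right) - 1455927 = \left(-2125217 + \left(204874 + \left(435883 + 432622\right)\right)\right) - 1455927 = \left(-2125217 + \left(204874 + 868505\right)\right) - 1455927 = \left(-2125217 + 1073379\right) - 1455927 = -1051838 - 1455927 = -2507765$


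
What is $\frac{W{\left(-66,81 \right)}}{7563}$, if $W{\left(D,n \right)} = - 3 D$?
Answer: $\frac{66}{2521} \approx 0.02618$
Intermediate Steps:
$\frac{W{\left(-66,81 \right)}}{7563} = \frac{\left(-3\right) \left(-66\right)}{7563} = 198 \cdot \frac{1}{7563} = \frac{66}{2521}$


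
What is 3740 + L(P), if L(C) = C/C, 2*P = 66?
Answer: 3741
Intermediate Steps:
P = 33 (P = (1/2)*66 = 33)
L(C) = 1
3740 + L(P) = 3740 + 1 = 3741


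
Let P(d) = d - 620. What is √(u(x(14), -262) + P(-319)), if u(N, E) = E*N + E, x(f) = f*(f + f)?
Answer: 3*I*√11545 ≈ 322.34*I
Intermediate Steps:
P(d) = -620 + d
x(f) = 2*f² (x(f) = f*(2*f) = 2*f²)
u(N, E) = E + E*N
√(u(x(14), -262) + P(-319)) = √(-262*(1 + 2*14²) + (-620 - 319)) = √(-262*(1 + 2*196) - 939) = √(-262*(1 + 392) - 939) = √(-262*393 - 939) = √(-102966 - 939) = √(-103905) = 3*I*√11545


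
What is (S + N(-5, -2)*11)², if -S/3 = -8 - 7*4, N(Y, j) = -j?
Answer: 16900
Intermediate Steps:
S = 108 (S = -3*(-8 - 7*4) = -3*(-8 - 28) = -3*(-36) = 108)
(S + N(-5, -2)*11)² = (108 - 1*(-2)*11)² = (108 + 2*11)² = (108 + 22)² = 130² = 16900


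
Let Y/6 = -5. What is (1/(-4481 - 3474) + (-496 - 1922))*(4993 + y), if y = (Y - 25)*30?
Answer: -64303243513/7955 ≈ -8.0834e+6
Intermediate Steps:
Y = -30 (Y = 6*(-5) = -30)
y = -1650 (y = (-30 - 25)*30 = -55*30 = -1650)
(1/(-4481 - 3474) + (-496 - 1922))*(4993 + y) = (1/(-4481 - 3474) + (-496 - 1922))*(4993 - 1650) = (1/(-7955) - 2418)*3343 = (-1/7955 - 2418)*3343 = -19235191/7955*3343 = -64303243513/7955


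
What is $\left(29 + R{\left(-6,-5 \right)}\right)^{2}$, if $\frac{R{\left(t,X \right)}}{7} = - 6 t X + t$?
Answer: $1620529$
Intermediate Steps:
$R{\left(t,X \right)} = 7 t - 42 X t$ ($R{\left(t,X \right)} = 7 \left(- 6 t X + t\right) = 7 \left(- 6 X t + t\right) = 7 \left(t - 6 X t\right) = 7 t - 42 X t$)
$\left(29 + R{\left(-6,-5 \right)}\right)^{2} = \left(29 + 7 \left(-6\right) \left(1 - -30\right)\right)^{2} = \left(29 + 7 \left(-6\right) \left(1 + 30\right)\right)^{2} = \left(29 + 7 \left(-6\right) 31\right)^{2} = \left(29 - 1302\right)^{2} = \left(-1273\right)^{2} = 1620529$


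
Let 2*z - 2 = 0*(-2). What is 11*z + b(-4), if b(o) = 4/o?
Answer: 10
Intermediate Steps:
z = 1 (z = 1 + (0*(-2))/2 = 1 + (½)*0 = 1 + 0 = 1)
11*z + b(-4) = 11*1 + 4/(-4) = 11 + 4*(-¼) = 11 - 1 = 10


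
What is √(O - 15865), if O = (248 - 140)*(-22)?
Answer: I*√18241 ≈ 135.06*I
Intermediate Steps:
O = -2376 (O = 108*(-22) = -2376)
√(O - 15865) = √(-2376 - 15865) = √(-18241) = I*√18241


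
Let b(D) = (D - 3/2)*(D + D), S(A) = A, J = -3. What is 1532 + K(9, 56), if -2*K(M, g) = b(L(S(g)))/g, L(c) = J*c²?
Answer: -1579264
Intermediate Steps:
L(c) = -3*c²
b(D) = 2*D*(-3/2 + D) (b(D) = (D - 3*½)*(2*D) = (D - 3/2)*(2*D) = (-3/2 + D)*(2*D) = 2*D*(-3/2 + D))
K(M, g) = 3*g*(-3 - 6*g²)/2 (K(M, g) = -(-3*g²)*(-3 + 2*(-3*g²))/(2*g) = -(-3*g²)*(-3 - 6*g²)/(2*g) = -(-3*g²*(-3 - 6*g²))/(2*g) = -(-3)*g*(-3 - 6*g²)/2 = 3*g*(-3 - 6*g²)/2)
1532 + K(9, 56) = 1532 - 9*56*(½ + 56²) = 1532 - 9*56*(½ + 3136) = 1532 - 9*56*6273/2 = 1532 - 1580796 = -1579264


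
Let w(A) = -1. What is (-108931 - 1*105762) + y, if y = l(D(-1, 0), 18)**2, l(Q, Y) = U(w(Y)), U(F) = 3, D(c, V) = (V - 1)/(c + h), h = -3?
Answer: -214684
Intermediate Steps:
D(c, V) = (-1 + V)/(-3 + c) (D(c, V) = (V - 1)/(c - 3) = (-1 + V)/(-3 + c))
l(Q, Y) = 3
y = 9 (y = 3**2 = 9)
(-108931 - 1*105762) + y = (-108931 - 1*105762) + 9 = (-108931 - 105762) + 9 = -214693 + 9 = -214684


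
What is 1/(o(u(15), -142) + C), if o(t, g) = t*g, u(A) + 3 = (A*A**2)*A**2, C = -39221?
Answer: -1/107870045 ≈ -9.2704e-9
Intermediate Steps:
u(A) = -3 + A**5 (u(A) = -3 + (A*A**2)*A**2 = -3 + A**3*A**2 = -3 + A**5)
o(t, g) = g*t
1/(o(u(15), -142) + C) = 1/(-142*(-3 + 15**5) - 39221) = 1/(-142*(-3 + 759375) - 39221) = 1/(-142*759372 - 39221) = 1/(-107830824 - 39221) = 1/(-107870045) = -1/107870045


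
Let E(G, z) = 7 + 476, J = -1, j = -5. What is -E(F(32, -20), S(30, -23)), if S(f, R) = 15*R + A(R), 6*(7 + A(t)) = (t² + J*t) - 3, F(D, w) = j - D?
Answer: -483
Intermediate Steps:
F(D, w) = -5 - D
A(t) = -15/2 - t/6 + t²/6 (A(t) = -7 + ((t² - t) - 3)/6 = -7 + (-3 + t² - t)/6 = -7 + (-½ - t/6 + t²/6) = -15/2 - t/6 + t²/6)
S(f, R) = -15/2 + R²/6 + 89*R/6 (S(f, R) = 15*R + (-15/2 - R/6 + R²/6) = -15/2 + R²/6 + 89*R/6)
E(G, z) = 483
-E(F(32, -20), S(30, -23)) = -1*483 = -483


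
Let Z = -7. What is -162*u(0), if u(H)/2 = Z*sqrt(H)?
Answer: 0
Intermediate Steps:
u(H) = -14*sqrt(H) (u(H) = 2*(-7*sqrt(H)) = -14*sqrt(H))
-162*u(0) = -(-2268)*sqrt(0) = -(-2268)*0 = -162*0 = 0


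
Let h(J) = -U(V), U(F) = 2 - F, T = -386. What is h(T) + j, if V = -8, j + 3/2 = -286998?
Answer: -574019/2 ≈ -2.8701e+5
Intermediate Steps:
j = -573999/2 (j = -3/2 - 286998 = -573999/2 ≈ -2.8700e+5)
h(J) = -10 (h(J) = -(2 - 1*(-8)) = -(2 + 8) = -1*10 = -10)
h(T) + j = -10 - 573999/2 = -574019/2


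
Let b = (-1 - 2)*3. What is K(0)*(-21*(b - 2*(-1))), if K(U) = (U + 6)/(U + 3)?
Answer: 294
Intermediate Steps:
K(U) = (6 + U)/(3 + U)
b = -9 (b = -3*3 = -9)
K(0)*(-21*(b - 2*(-1))) = ((6 + 0)/(3 + 0))*(-21*(-9 - 2*(-1))) = (6/3)*(-21*(-9 + 2)) = ((⅓)*6)*(-21*(-7)) = 2*147 = 294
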